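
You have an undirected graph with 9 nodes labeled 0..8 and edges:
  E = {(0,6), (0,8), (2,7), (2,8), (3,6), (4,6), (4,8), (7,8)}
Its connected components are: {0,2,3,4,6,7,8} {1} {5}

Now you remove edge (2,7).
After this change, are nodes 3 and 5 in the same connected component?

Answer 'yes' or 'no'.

Initial components: {0,2,3,4,6,7,8} {1} {5}
Removing edge (2,7): not a bridge — component count unchanged at 3.
New components: {0,2,3,4,6,7,8} {1} {5}
Are 3 and 5 in the same component? no

Answer: no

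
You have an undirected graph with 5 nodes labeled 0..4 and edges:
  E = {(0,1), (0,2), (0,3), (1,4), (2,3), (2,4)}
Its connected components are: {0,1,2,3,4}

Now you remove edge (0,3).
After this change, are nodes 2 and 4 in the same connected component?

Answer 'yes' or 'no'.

Answer: yes

Derivation:
Initial components: {0,1,2,3,4}
Removing edge (0,3): not a bridge — component count unchanged at 1.
New components: {0,1,2,3,4}
Are 2 and 4 in the same component? yes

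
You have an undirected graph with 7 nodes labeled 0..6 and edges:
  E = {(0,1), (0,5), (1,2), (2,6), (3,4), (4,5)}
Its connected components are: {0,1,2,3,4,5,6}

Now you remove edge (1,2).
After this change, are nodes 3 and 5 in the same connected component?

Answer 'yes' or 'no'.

Answer: yes

Derivation:
Initial components: {0,1,2,3,4,5,6}
Removing edge (1,2): it was a bridge — component count 1 -> 2.
New components: {0,1,3,4,5} {2,6}
Are 3 and 5 in the same component? yes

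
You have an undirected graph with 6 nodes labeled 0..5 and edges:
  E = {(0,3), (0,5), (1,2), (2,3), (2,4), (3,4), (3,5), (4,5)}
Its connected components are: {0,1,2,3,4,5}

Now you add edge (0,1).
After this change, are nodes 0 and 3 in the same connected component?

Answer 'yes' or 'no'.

Answer: yes

Derivation:
Initial components: {0,1,2,3,4,5}
Adding edge (0,1): both already in same component {0,1,2,3,4,5}. No change.
New components: {0,1,2,3,4,5}
Are 0 and 3 in the same component? yes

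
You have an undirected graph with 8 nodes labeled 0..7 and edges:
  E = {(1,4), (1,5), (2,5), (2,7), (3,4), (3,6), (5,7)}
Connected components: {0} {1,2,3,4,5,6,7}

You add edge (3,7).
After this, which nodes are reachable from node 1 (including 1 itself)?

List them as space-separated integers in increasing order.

Answer: 1 2 3 4 5 6 7

Derivation:
Before: nodes reachable from 1: {1,2,3,4,5,6,7}
Adding (3,7): both endpoints already in same component. Reachability from 1 unchanged.
After: nodes reachable from 1: {1,2,3,4,5,6,7}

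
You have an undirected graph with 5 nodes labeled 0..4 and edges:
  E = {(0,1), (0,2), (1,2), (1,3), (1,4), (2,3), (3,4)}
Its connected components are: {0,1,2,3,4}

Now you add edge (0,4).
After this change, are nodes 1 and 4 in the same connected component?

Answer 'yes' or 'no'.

Answer: yes

Derivation:
Initial components: {0,1,2,3,4}
Adding edge (0,4): both already in same component {0,1,2,3,4}. No change.
New components: {0,1,2,3,4}
Are 1 and 4 in the same component? yes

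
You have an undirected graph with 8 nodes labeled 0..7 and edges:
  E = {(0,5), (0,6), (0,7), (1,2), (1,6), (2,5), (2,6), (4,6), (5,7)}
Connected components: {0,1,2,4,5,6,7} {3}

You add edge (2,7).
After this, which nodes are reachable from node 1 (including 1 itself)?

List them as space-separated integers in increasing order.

Before: nodes reachable from 1: {0,1,2,4,5,6,7}
Adding (2,7): both endpoints already in same component. Reachability from 1 unchanged.
After: nodes reachable from 1: {0,1,2,4,5,6,7}

Answer: 0 1 2 4 5 6 7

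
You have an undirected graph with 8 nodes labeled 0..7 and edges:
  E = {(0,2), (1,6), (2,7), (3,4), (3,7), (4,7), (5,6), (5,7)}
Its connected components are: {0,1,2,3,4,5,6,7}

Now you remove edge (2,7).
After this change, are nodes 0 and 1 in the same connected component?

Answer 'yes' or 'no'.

Initial components: {0,1,2,3,4,5,6,7}
Removing edge (2,7): it was a bridge — component count 1 -> 2.
New components: {0,2} {1,3,4,5,6,7}
Are 0 and 1 in the same component? no

Answer: no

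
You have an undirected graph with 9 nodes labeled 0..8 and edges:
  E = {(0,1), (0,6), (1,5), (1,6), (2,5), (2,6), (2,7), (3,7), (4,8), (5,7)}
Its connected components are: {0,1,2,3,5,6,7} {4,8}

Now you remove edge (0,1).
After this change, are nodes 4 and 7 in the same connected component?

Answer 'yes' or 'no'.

Initial components: {0,1,2,3,5,6,7} {4,8}
Removing edge (0,1): not a bridge — component count unchanged at 2.
New components: {0,1,2,3,5,6,7} {4,8}
Are 4 and 7 in the same component? no

Answer: no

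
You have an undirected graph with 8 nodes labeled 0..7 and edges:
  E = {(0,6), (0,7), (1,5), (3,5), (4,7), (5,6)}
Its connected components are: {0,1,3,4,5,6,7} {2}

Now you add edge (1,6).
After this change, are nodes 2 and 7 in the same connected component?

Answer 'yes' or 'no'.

Answer: no

Derivation:
Initial components: {0,1,3,4,5,6,7} {2}
Adding edge (1,6): both already in same component {0,1,3,4,5,6,7}. No change.
New components: {0,1,3,4,5,6,7} {2}
Are 2 and 7 in the same component? no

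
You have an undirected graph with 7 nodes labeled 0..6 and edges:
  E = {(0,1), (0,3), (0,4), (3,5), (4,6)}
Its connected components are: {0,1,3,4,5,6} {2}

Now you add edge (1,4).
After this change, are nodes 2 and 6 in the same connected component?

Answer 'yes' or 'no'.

Answer: no

Derivation:
Initial components: {0,1,3,4,5,6} {2}
Adding edge (1,4): both already in same component {0,1,3,4,5,6}. No change.
New components: {0,1,3,4,5,6} {2}
Are 2 and 6 in the same component? no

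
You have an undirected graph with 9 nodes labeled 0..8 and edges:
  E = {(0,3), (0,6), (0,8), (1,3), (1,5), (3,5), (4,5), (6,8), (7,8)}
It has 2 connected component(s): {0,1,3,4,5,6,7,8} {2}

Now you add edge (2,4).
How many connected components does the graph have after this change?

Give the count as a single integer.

Answer: 1

Derivation:
Initial component count: 2
Add (2,4): merges two components. Count decreases: 2 -> 1.
New component count: 1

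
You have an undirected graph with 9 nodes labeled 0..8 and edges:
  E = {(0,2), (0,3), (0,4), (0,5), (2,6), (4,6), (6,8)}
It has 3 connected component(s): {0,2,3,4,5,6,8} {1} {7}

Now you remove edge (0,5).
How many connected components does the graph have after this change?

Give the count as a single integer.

Initial component count: 3
Remove (0,5): it was a bridge. Count increases: 3 -> 4.
  After removal, components: {0,2,3,4,6,8} {1} {5} {7}
New component count: 4

Answer: 4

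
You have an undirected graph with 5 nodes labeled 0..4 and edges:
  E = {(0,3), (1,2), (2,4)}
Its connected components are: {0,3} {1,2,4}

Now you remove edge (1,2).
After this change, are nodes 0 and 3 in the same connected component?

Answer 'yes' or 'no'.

Answer: yes

Derivation:
Initial components: {0,3} {1,2,4}
Removing edge (1,2): it was a bridge — component count 2 -> 3.
New components: {0,3} {1} {2,4}
Are 0 and 3 in the same component? yes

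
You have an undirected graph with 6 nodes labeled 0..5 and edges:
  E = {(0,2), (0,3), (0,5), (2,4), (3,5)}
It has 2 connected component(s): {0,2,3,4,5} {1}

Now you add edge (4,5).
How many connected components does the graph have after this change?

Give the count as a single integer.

Initial component count: 2
Add (4,5): endpoints already in same component. Count unchanged: 2.
New component count: 2

Answer: 2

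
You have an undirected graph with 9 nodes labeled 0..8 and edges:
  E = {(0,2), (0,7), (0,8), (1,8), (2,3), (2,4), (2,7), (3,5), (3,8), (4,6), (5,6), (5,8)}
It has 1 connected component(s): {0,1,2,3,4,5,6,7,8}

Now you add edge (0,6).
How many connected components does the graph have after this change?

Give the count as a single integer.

Initial component count: 1
Add (0,6): endpoints already in same component. Count unchanged: 1.
New component count: 1

Answer: 1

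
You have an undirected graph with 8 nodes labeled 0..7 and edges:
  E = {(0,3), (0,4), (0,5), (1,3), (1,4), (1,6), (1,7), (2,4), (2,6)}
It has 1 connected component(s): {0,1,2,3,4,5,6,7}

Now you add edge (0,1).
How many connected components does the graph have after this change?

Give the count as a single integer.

Answer: 1

Derivation:
Initial component count: 1
Add (0,1): endpoints already in same component. Count unchanged: 1.
New component count: 1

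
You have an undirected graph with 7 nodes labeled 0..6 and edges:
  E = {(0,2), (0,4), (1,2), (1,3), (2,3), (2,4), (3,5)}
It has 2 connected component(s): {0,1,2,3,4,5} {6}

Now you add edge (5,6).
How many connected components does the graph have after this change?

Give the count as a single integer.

Answer: 1

Derivation:
Initial component count: 2
Add (5,6): merges two components. Count decreases: 2 -> 1.
New component count: 1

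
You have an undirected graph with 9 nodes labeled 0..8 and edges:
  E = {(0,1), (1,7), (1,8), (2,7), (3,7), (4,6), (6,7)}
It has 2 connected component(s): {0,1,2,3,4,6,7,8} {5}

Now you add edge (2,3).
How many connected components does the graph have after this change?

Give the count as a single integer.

Initial component count: 2
Add (2,3): endpoints already in same component. Count unchanged: 2.
New component count: 2

Answer: 2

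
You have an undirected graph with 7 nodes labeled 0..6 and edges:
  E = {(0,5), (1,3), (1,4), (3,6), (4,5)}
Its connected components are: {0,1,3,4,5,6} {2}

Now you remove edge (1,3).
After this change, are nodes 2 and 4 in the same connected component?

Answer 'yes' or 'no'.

Answer: no

Derivation:
Initial components: {0,1,3,4,5,6} {2}
Removing edge (1,3): it was a bridge — component count 2 -> 3.
New components: {0,1,4,5} {2} {3,6}
Are 2 and 4 in the same component? no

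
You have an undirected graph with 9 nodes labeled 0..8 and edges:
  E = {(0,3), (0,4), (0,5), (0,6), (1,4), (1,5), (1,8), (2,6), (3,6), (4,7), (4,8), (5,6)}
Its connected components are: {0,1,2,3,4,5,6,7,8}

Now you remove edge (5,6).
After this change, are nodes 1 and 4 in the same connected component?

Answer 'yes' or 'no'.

Answer: yes

Derivation:
Initial components: {0,1,2,3,4,5,6,7,8}
Removing edge (5,6): not a bridge — component count unchanged at 1.
New components: {0,1,2,3,4,5,6,7,8}
Are 1 and 4 in the same component? yes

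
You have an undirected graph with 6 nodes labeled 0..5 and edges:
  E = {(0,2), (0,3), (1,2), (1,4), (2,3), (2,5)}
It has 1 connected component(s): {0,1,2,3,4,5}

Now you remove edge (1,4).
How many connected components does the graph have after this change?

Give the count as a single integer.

Answer: 2

Derivation:
Initial component count: 1
Remove (1,4): it was a bridge. Count increases: 1 -> 2.
  After removal, components: {0,1,2,3,5} {4}
New component count: 2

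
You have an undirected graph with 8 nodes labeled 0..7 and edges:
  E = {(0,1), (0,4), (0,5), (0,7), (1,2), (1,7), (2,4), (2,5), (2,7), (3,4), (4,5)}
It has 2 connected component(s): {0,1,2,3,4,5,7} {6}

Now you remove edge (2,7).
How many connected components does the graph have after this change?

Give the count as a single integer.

Initial component count: 2
Remove (2,7): not a bridge. Count unchanged: 2.
  After removal, components: {0,1,2,3,4,5,7} {6}
New component count: 2

Answer: 2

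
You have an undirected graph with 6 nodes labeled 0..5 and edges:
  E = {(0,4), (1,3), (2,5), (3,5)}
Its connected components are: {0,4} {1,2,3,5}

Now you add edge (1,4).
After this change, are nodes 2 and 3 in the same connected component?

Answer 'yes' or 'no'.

Answer: yes

Derivation:
Initial components: {0,4} {1,2,3,5}
Adding edge (1,4): merges {1,2,3,5} and {0,4}.
New components: {0,1,2,3,4,5}
Are 2 and 3 in the same component? yes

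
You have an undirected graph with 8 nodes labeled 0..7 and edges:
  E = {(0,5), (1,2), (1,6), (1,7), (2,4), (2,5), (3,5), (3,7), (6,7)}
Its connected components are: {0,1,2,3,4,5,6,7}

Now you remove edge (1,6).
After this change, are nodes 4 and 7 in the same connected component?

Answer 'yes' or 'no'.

Initial components: {0,1,2,3,4,5,6,7}
Removing edge (1,6): not a bridge — component count unchanged at 1.
New components: {0,1,2,3,4,5,6,7}
Are 4 and 7 in the same component? yes

Answer: yes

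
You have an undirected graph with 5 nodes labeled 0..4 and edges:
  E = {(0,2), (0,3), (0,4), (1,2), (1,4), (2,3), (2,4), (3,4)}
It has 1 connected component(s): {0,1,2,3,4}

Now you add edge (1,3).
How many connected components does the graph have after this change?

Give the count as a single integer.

Initial component count: 1
Add (1,3): endpoints already in same component. Count unchanged: 1.
New component count: 1

Answer: 1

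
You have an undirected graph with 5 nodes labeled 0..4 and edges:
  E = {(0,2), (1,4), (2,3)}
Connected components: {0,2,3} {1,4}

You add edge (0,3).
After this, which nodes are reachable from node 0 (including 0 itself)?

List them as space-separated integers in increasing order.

Answer: 0 2 3

Derivation:
Before: nodes reachable from 0: {0,2,3}
Adding (0,3): both endpoints already in same component. Reachability from 0 unchanged.
After: nodes reachable from 0: {0,2,3}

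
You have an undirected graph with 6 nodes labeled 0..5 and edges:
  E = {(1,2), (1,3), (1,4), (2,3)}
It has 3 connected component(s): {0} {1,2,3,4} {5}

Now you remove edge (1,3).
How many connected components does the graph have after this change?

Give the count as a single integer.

Initial component count: 3
Remove (1,3): not a bridge. Count unchanged: 3.
  After removal, components: {0} {1,2,3,4} {5}
New component count: 3

Answer: 3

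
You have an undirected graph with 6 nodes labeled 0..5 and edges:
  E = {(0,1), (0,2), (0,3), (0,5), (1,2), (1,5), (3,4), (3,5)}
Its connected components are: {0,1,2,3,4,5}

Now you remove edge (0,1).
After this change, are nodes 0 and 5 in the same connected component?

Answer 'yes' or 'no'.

Answer: yes

Derivation:
Initial components: {0,1,2,3,4,5}
Removing edge (0,1): not a bridge — component count unchanged at 1.
New components: {0,1,2,3,4,5}
Are 0 and 5 in the same component? yes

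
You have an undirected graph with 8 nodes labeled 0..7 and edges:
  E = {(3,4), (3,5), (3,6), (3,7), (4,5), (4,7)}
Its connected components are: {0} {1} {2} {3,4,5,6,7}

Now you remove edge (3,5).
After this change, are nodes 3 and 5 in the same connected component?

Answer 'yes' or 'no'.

Answer: yes

Derivation:
Initial components: {0} {1} {2} {3,4,5,6,7}
Removing edge (3,5): not a bridge — component count unchanged at 4.
New components: {0} {1} {2} {3,4,5,6,7}
Are 3 and 5 in the same component? yes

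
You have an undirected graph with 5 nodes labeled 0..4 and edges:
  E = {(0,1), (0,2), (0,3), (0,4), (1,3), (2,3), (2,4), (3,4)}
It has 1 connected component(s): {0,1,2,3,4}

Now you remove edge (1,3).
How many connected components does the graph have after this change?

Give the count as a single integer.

Answer: 1

Derivation:
Initial component count: 1
Remove (1,3): not a bridge. Count unchanged: 1.
  After removal, components: {0,1,2,3,4}
New component count: 1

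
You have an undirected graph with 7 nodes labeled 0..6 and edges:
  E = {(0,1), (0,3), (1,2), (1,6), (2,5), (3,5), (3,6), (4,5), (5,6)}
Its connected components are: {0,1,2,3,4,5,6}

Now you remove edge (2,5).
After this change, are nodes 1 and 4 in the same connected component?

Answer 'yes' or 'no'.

Initial components: {0,1,2,3,4,5,6}
Removing edge (2,5): not a bridge — component count unchanged at 1.
New components: {0,1,2,3,4,5,6}
Are 1 and 4 in the same component? yes

Answer: yes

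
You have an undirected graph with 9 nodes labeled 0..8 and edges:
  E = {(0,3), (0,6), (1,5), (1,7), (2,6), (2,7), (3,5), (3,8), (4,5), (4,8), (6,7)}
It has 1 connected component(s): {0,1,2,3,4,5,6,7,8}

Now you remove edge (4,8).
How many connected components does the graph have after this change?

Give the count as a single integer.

Initial component count: 1
Remove (4,8): not a bridge. Count unchanged: 1.
  After removal, components: {0,1,2,3,4,5,6,7,8}
New component count: 1

Answer: 1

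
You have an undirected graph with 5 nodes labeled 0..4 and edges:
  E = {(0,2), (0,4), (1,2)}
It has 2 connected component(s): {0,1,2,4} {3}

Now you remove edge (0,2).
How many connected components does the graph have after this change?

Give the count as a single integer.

Answer: 3

Derivation:
Initial component count: 2
Remove (0,2): it was a bridge. Count increases: 2 -> 3.
  After removal, components: {0,4} {1,2} {3}
New component count: 3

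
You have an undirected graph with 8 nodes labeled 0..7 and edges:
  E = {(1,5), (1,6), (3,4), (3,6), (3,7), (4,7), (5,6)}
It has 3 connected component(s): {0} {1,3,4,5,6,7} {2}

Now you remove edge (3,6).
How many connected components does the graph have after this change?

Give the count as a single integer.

Initial component count: 3
Remove (3,6): it was a bridge. Count increases: 3 -> 4.
  After removal, components: {0} {1,5,6} {2} {3,4,7}
New component count: 4

Answer: 4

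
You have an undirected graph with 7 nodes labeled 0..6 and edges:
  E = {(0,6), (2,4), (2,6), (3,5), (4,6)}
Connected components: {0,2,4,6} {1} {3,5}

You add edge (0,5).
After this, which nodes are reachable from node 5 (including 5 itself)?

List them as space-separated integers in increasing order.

Before: nodes reachable from 5: {3,5}
Adding (0,5): merges 5's component with another. Reachability grows.
After: nodes reachable from 5: {0,2,3,4,5,6}

Answer: 0 2 3 4 5 6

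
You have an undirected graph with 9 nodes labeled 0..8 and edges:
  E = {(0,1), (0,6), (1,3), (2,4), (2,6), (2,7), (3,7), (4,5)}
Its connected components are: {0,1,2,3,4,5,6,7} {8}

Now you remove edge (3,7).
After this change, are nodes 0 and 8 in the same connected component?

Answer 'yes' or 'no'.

Initial components: {0,1,2,3,4,5,6,7} {8}
Removing edge (3,7): not a bridge — component count unchanged at 2.
New components: {0,1,2,3,4,5,6,7} {8}
Are 0 and 8 in the same component? no

Answer: no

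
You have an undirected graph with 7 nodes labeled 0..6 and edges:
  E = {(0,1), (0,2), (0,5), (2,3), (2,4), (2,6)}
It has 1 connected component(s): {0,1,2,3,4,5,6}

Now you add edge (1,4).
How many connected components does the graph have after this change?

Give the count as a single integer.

Answer: 1

Derivation:
Initial component count: 1
Add (1,4): endpoints already in same component. Count unchanged: 1.
New component count: 1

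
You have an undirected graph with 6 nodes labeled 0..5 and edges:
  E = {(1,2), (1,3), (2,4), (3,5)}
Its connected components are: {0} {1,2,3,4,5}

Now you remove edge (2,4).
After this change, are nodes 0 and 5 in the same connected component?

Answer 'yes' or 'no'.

Initial components: {0} {1,2,3,4,5}
Removing edge (2,4): it was a bridge — component count 2 -> 3.
New components: {0} {1,2,3,5} {4}
Are 0 and 5 in the same component? no

Answer: no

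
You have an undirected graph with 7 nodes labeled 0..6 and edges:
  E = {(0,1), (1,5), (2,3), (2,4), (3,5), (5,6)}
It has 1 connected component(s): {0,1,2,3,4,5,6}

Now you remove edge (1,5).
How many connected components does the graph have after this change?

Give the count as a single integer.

Initial component count: 1
Remove (1,5): it was a bridge. Count increases: 1 -> 2.
  After removal, components: {0,1} {2,3,4,5,6}
New component count: 2

Answer: 2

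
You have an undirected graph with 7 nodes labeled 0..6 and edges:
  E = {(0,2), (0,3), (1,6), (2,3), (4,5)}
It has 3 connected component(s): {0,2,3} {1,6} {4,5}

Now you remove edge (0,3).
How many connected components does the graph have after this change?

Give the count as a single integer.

Initial component count: 3
Remove (0,3): not a bridge. Count unchanged: 3.
  After removal, components: {0,2,3} {1,6} {4,5}
New component count: 3

Answer: 3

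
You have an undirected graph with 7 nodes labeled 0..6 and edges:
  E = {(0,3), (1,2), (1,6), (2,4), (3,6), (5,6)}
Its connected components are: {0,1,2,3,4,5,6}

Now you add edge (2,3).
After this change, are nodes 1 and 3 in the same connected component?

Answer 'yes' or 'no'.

Initial components: {0,1,2,3,4,5,6}
Adding edge (2,3): both already in same component {0,1,2,3,4,5,6}. No change.
New components: {0,1,2,3,4,5,6}
Are 1 and 3 in the same component? yes

Answer: yes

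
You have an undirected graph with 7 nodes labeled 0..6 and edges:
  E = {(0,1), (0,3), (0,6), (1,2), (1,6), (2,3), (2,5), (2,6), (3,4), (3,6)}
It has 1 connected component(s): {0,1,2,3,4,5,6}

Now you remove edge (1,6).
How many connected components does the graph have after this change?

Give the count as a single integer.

Initial component count: 1
Remove (1,6): not a bridge. Count unchanged: 1.
  After removal, components: {0,1,2,3,4,5,6}
New component count: 1

Answer: 1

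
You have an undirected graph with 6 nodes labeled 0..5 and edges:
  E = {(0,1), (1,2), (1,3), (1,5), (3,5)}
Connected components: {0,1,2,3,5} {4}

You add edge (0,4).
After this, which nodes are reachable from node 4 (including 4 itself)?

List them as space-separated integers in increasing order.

Answer: 0 1 2 3 4 5

Derivation:
Before: nodes reachable from 4: {4}
Adding (0,4): merges 4's component with another. Reachability grows.
After: nodes reachable from 4: {0,1,2,3,4,5}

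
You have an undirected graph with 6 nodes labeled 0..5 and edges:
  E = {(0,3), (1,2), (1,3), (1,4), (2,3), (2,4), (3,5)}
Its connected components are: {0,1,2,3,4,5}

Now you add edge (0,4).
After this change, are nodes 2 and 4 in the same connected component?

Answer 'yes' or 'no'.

Answer: yes

Derivation:
Initial components: {0,1,2,3,4,5}
Adding edge (0,4): both already in same component {0,1,2,3,4,5}. No change.
New components: {0,1,2,3,4,5}
Are 2 and 4 in the same component? yes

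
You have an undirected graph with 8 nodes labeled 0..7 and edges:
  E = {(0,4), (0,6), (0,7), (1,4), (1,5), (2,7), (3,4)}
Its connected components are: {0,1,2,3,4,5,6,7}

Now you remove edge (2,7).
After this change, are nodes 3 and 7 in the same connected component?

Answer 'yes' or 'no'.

Initial components: {0,1,2,3,4,5,6,7}
Removing edge (2,7): it was a bridge — component count 1 -> 2.
New components: {0,1,3,4,5,6,7} {2}
Are 3 and 7 in the same component? yes

Answer: yes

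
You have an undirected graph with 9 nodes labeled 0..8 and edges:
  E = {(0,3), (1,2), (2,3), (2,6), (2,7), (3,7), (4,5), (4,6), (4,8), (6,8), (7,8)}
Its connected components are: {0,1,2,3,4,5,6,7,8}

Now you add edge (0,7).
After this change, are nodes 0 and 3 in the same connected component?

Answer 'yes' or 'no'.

Initial components: {0,1,2,3,4,5,6,7,8}
Adding edge (0,7): both already in same component {0,1,2,3,4,5,6,7,8}. No change.
New components: {0,1,2,3,4,5,6,7,8}
Are 0 and 3 in the same component? yes

Answer: yes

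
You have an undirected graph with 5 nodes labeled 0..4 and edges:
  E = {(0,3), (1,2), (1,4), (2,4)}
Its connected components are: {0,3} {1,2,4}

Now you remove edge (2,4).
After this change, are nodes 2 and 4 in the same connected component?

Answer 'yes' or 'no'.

Answer: yes

Derivation:
Initial components: {0,3} {1,2,4}
Removing edge (2,4): not a bridge — component count unchanged at 2.
New components: {0,3} {1,2,4}
Are 2 and 4 in the same component? yes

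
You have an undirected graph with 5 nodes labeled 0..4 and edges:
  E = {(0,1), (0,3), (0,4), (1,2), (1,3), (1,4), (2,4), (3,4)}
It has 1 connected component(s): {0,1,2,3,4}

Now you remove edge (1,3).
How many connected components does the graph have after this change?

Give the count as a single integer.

Answer: 1

Derivation:
Initial component count: 1
Remove (1,3): not a bridge. Count unchanged: 1.
  After removal, components: {0,1,2,3,4}
New component count: 1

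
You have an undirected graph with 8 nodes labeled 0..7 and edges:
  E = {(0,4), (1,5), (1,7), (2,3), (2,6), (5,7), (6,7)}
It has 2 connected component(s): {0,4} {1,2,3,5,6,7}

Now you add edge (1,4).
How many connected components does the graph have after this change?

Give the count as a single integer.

Answer: 1

Derivation:
Initial component count: 2
Add (1,4): merges two components. Count decreases: 2 -> 1.
New component count: 1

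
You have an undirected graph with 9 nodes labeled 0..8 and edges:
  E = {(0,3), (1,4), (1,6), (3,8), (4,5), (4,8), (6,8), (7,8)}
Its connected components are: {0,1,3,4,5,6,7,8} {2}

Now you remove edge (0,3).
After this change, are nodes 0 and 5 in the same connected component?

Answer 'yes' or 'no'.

Initial components: {0,1,3,4,5,6,7,8} {2}
Removing edge (0,3): it was a bridge — component count 2 -> 3.
New components: {0} {1,3,4,5,6,7,8} {2}
Are 0 and 5 in the same component? no

Answer: no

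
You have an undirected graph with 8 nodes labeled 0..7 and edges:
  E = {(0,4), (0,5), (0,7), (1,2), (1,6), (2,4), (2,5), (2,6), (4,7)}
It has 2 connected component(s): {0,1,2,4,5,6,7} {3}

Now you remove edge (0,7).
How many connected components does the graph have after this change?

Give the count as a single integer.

Initial component count: 2
Remove (0,7): not a bridge. Count unchanged: 2.
  After removal, components: {0,1,2,4,5,6,7} {3}
New component count: 2

Answer: 2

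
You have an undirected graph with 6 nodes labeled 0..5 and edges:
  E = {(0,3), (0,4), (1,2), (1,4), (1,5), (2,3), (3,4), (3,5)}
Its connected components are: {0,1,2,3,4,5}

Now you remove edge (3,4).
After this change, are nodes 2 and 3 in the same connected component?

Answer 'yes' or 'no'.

Initial components: {0,1,2,3,4,5}
Removing edge (3,4): not a bridge — component count unchanged at 1.
New components: {0,1,2,3,4,5}
Are 2 and 3 in the same component? yes

Answer: yes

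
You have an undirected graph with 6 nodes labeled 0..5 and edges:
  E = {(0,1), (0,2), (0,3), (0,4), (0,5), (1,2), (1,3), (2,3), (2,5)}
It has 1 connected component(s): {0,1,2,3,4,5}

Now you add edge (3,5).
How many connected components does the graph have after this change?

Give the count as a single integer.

Initial component count: 1
Add (3,5): endpoints already in same component. Count unchanged: 1.
New component count: 1

Answer: 1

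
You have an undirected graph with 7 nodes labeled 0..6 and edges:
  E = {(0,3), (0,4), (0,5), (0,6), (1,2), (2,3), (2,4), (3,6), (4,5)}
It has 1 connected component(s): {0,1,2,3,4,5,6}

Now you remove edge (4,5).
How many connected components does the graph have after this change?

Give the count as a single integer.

Initial component count: 1
Remove (4,5): not a bridge. Count unchanged: 1.
  After removal, components: {0,1,2,3,4,5,6}
New component count: 1

Answer: 1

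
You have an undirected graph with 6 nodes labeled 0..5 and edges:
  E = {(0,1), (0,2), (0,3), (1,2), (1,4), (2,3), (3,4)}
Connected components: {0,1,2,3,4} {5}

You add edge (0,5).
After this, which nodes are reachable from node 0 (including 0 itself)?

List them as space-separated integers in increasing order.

Before: nodes reachable from 0: {0,1,2,3,4}
Adding (0,5): merges 0's component with another. Reachability grows.
After: nodes reachable from 0: {0,1,2,3,4,5}

Answer: 0 1 2 3 4 5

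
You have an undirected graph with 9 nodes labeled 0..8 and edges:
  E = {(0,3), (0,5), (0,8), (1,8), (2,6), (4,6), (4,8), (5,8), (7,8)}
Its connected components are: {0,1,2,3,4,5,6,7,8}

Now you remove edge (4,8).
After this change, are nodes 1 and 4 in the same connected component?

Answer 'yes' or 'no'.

Answer: no

Derivation:
Initial components: {0,1,2,3,4,5,6,7,8}
Removing edge (4,8): it was a bridge — component count 1 -> 2.
New components: {0,1,3,5,7,8} {2,4,6}
Are 1 and 4 in the same component? no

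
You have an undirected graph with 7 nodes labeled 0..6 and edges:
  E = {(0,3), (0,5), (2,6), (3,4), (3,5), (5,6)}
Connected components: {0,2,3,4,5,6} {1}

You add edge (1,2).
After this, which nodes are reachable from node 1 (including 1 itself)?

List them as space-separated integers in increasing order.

Before: nodes reachable from 1: {1}
Adding (1,2): merges 1's component with another. Reachability grows.
After: nodes reachable from 1: {0,1,2,3,4,5,6}

Answer: 0 1 2 3 4 5 6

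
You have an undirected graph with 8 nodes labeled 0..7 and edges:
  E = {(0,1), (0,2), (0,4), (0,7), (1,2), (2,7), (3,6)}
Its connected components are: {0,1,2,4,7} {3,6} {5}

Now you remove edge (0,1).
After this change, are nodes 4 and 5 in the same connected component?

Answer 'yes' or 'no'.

Answer: no

Derivation:
Initial components: {0,1,2,4,7} {3,6} {5}
Removing edge (0,1): not a bridge — component count unchanged at 3.
New components: {0,1,2,4,7} {3,6} {5}
Are 4 and 5 in the same component? no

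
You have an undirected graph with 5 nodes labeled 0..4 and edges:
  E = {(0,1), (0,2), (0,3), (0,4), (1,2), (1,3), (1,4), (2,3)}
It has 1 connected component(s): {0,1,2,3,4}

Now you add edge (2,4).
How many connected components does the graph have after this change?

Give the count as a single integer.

Initial component count: 1
Add (2,4): endpoints already in same component. Count unchanged: 1.
New component count: 1

Answer: 1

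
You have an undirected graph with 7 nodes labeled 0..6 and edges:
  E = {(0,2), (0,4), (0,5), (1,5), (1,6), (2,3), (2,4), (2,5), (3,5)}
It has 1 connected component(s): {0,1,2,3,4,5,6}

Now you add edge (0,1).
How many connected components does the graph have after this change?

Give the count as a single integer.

Initial component count: 1
Add (0,1): endpoints already in same component. Count unchanged: 1.
New component count: 1

Answer: 1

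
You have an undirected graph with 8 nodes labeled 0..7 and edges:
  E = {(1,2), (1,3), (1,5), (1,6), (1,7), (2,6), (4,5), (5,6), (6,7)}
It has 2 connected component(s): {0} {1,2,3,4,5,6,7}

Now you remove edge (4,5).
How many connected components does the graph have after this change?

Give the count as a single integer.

Answer: 3

Derivation:
Initial component count: 2
Remove (4,5): it was a bridge. Count increases: 2 -> 3.
  After removal, components: {0} {1,2,3,5,6,7} {4}
New component count: 3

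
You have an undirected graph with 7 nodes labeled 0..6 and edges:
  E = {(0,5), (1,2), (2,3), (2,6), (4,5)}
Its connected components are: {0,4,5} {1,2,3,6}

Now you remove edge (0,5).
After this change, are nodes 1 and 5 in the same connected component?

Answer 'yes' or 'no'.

Answer: no

Derivation:
Initial components: {0,4,5} {1,2,3,6}
Removing edge (0,5): it was a bridge — component count 2 -> 3.
New components: {0} {1,2,3,6} {4,5}
Are 1 and 5 in the same component? no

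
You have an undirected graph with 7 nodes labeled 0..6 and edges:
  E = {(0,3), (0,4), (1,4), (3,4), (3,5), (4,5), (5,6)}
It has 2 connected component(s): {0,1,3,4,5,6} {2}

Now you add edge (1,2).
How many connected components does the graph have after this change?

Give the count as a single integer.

Answer: 1

Derivation:
Initial component count: 2
Add (1,2): merges two components. Count decreases: 2 -> 1.
New component count: 1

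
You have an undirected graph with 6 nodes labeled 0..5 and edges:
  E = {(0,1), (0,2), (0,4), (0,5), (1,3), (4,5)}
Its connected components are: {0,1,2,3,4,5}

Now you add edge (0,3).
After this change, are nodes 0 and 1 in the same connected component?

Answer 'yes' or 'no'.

Initial components: {0,1,2,3,4,5}
Adding edge (0,3): both already in same component {0,1,2,3,4,5}. No change.
New components: {0,1,2,3,4,5}
Are 0 and 1 in the same component? yes

Answer: yes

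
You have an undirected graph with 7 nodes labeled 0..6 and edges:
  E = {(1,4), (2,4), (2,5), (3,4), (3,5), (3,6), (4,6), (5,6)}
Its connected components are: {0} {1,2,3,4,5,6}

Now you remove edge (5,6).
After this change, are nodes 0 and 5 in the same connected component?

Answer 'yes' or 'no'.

Initial components: {0} {1,2,3,4,5,6}
Removing edge (5,6): not a bridge — component count unchanged at 2.
New components: {0} {1,2,3,4,5,6}
Are 0 and 5 in the same component? no

Answer: no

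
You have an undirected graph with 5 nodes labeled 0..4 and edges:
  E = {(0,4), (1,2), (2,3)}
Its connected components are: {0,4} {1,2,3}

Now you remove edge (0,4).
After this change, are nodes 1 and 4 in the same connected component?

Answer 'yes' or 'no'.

Answer: no

Derivation:
Initial components: {0,4} {1,2,3}
Removing edge (0,4): it was a bridge — component count 2 -> 3.
New components: {0} {1,2,3} {4}
Are 1 and 4 in the same component? no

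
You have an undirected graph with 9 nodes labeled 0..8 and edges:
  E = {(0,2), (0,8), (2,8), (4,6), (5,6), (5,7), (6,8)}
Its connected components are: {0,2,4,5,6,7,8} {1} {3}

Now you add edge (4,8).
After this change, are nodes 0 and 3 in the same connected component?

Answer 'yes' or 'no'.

Initial components: {0,2,4,5,6,7,8} {1} {3}
Adding edge (4,8): both already in same component {0,2,4,5,6,7,8}. No change.
New components: {0,2,4,5,6,7,8} {1} {3}
Are 0 and 3 in the same component? no

Answer: no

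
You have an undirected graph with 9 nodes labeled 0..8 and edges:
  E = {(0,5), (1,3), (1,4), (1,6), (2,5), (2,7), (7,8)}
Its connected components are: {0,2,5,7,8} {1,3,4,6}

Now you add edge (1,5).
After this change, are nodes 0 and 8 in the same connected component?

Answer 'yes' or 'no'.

Answer: yes

Derivation:
Initial components: {0,2,5,7,8} {1,3,4,6}
Adding edge (1,5): merges {1,3,4,6} and {0,2,5,7,8}.
New components: {0,1,2,3,4,5,6,7,8}
Are 0 and 8 in the same component? yes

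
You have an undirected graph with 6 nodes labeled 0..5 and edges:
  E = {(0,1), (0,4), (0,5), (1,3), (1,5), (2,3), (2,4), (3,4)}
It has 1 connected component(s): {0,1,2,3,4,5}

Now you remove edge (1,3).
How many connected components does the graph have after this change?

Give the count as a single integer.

Initial component count: 1
Remove (1,3): not a bridge. Count unchanged: 1.
  After removal, components: {0,1,2,3,4,5}
New component count: 1

Answer: 1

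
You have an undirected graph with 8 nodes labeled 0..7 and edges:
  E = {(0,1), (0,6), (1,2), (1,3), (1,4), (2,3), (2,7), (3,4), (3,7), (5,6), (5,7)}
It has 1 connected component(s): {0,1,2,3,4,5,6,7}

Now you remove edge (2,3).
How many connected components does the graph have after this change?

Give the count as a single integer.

Initial component count: 1
Remove (2,3): not a bridge. Count unchanged: 1.
  After removal, components: {0,1,2,3,4,5,6,7}
New component count: 1

Answer: 1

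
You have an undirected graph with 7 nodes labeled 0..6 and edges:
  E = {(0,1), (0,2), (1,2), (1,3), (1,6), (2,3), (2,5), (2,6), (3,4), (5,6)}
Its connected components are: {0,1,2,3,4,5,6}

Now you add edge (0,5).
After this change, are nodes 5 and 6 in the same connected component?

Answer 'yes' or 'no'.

Initial components: {0,1,2,3,4,5,6}
Adding edge (0,5): both already in same component {0,1,2,3,4,5,6}. No change.
New components: {0,1,2,3,4,5,6}
Are 5 and 6 in the same component? yes

Answer: yes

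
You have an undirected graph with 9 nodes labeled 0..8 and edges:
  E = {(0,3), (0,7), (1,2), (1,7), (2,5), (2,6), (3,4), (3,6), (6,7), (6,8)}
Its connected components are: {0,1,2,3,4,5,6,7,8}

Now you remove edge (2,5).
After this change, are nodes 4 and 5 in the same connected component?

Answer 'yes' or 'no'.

Initial components: {0,1,2,3,4,5,6,7,8}
Removing edge (2,5): it was a bridge — component count 1 -> 2.
New components: {0,1,2,3,4,6,7,8} {5}
Are 4 and 5 in the same component? no

Answer: no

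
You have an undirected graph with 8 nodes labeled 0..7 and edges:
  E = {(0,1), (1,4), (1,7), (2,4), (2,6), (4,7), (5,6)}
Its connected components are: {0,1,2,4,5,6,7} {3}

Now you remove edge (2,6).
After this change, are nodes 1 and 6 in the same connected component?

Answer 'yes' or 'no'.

Initial components: {0,1,2,4,5,6,7} {3}
Removing edge (2,6): it was a bridge — component count 2 -> 3.
New components: {0,1,2,4,7} {3} {5,6}
Are 1 and 6 in the same component? no

Answer: no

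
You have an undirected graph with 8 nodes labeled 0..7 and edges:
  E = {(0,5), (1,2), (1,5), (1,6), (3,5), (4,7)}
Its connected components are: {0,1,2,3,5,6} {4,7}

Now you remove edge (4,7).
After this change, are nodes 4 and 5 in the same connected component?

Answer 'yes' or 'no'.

Initial components: {0,1,2,3,5,6} {4,7}
Removing edge (4,7): it was a bridge — component count 2 -> 3.
New components: {0,1,2,3,5,6} {4} {7}
Are 4 and 5 in the same component? no

Answer: no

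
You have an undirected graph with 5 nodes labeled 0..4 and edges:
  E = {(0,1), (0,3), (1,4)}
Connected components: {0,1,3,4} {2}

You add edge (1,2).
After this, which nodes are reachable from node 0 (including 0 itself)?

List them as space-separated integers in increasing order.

Answer: 0 1 2 3 4

Derivation:
Before: nodes reachable from 0: {0,1,3,4}
Adding (1,2): merges 0's component with another. Reachability grows.
After: nodes reachable from 0: {0,1,2,3,4}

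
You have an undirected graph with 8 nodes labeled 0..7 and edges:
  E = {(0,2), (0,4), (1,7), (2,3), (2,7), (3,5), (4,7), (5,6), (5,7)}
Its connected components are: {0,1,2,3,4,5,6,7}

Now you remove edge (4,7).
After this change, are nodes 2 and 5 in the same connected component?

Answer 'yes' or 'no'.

Answer: yes

Derivation:
Initial components: {0,1,2,3,4,5,6,7}
Removing edge (4,7): not a bridge — component count unchanged at 1.
New components: {0,1,2,3,4,5,6,7}
Are 2 and 5 in the same component? yes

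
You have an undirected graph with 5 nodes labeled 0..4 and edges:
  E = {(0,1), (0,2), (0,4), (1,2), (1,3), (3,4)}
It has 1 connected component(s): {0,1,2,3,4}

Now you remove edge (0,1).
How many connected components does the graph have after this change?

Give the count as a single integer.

Initial component count: 1
Remove (0,1): not a bridge. Count unchanged: 1.
  After removal, components: {0,1,2,3,4}
New component count: 1

Answer: 1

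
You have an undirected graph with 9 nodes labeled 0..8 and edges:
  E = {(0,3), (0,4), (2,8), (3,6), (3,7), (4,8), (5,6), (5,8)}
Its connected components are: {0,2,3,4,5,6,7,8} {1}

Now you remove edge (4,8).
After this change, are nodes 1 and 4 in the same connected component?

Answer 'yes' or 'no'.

Answer: no

Derivation:
Initial components: {0,2,3,4,5,6,7,8} {1}
Removing edge (4,8): not a bridge — component count unchanged at 2.
New components: {0,2,3,4,5,6,7,8} {1}
Are 1 and 4 in the same component? no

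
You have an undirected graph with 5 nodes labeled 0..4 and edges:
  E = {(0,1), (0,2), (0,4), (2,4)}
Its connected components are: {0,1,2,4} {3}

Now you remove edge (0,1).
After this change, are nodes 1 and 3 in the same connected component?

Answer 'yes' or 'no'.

Initial components: {0,1,2,4} {3}
Removing edge (0,1): it was a bridge — component count 2 -> 3.
New components: {0,2,4} {1} {3}
Are 1 and 3 in the same component? no

Answer: no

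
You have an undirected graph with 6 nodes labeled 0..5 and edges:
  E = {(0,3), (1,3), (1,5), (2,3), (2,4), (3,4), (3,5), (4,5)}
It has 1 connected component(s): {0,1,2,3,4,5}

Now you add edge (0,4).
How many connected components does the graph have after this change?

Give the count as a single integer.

Initial component count: 1
Add (0,4): endpoints already in same component. Count unchanged: 1.
New component count: 1

Answer: 1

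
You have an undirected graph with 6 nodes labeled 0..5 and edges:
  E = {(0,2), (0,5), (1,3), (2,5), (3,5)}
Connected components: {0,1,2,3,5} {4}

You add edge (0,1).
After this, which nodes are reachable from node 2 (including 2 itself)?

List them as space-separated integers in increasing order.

Before: nodes reachable from 2: {0,1,2,3,5}
Adding (0,1): both endpoints already in same component. Reachability from 2 unchanged.
After: nodes reachable from 2: {0,1,2,3,5}

Answer: 0 1 2 3 5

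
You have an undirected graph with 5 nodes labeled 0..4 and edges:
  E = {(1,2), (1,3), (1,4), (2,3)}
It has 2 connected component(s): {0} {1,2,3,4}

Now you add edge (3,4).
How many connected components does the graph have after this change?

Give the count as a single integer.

Initial component count: 2
Add (3,4): endpoints already in same component. Count unchanged: 2.
New component count: 2

Answer: 2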